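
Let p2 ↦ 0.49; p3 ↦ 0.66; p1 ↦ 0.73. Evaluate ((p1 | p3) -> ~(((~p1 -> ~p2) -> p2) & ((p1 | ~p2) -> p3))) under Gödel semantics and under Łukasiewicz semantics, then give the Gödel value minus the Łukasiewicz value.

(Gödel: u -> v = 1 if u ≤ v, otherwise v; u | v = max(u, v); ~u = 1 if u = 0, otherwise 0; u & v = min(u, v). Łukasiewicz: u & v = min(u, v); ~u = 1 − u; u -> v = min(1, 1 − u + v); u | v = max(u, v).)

Gödel evaluation:
  (p1 | p3) = max(0.73, 0.66) = 0.73
  ~p1: Gödel ¬ of 0.73 = 0 (operand ≠ 0)
  ~p2: Gödel ¬ of 0.49 = 0 (operand ≠ 0)
  (~p1 -> ~p2): 0 ≤ 0, so result = 1
  ((~p1 -> ~p2) -> p2): 1 > 0.49, so result = 0.49
  ~p2: Gödel ¬ of 0.49 = 0 (operand ≠ 0)
  (p1 | ~p2) = max(0.73, 0) = 0.73
  ((p1 | ~p2) -> p3): 0.73 > 0.66, so result = 0.66
  (((~p1 -> ~p2) -> p2) & ((p1 | ~p2) -> p3)) = min(0.49, 0.66) = 0.49
  ~(((~p1 -> ~p2) -> p2) & ((p1 | ~p2) -> p3)): Gödel ¬ of 0.49 = 0 (operand ≠ 0)
  ((p1 | p3) -> ~(((~p1 -> ~p2) -> p2) & ((p1 | ~p2) -> p3))): 0.73 > 0, so result = 0
  Gödel value = 0
Łukasiewicz evaluation:
  (p1 | p3) = max(0.73, 0.66) = 0.73
  ~p1: Łukasiewicz ¬ gives 1 − 0.73 = 0.27
  ~p2: Łukasiewicz ¬ gives 1 − 0.49 = 0.51
  (~p1 -> ~p2): min(1, 1 − 0.27 + 0.51) = 1
  ((~p1 -> ~p2) -> p2): min(1, 1 − 1 + 0.49) = 0.49
  ~p2: Łukasiewicz ¬ gives 1 − 0.49 = 0.51
  (p1 | ~p2) = max(0.73, 0.51) = 0.73
  ((p1 | ~p2) -> p3): min(1, 1 − 0.73 + 0.66) = 0.93
  (((~p1 -> ~p2) -> p2) & ((p1 | ~p2) -> p3)) = min(0.49, 0.93) = 0.49
  ~(((~p1 -> ~p2) -> p2) & ((p1 | ~p2) -> p3)): Łukasiewicz ¬ gives 1 − 0.49 = 0.51
  ((p1 | p3) -> ~(((~p1 -> ~p2) -> p2) & ((p1 | ~p2) -> p3))): min(1, 1 − 0.73 + 0.51) = 0.78
  Łukasiewicz value = 0.78
Difference: 0 − 0.78 = -0.78

-0.78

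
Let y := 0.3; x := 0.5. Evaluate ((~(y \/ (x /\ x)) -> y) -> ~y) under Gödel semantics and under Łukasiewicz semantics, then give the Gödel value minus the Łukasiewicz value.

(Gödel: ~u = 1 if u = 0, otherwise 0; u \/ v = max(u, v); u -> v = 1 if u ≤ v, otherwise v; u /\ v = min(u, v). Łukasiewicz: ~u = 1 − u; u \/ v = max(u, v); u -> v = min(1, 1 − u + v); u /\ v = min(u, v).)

-0.90

Gödel evaluation:
  (x /\ x) = min(0.5, 0.5) = 0.5
  (y \/ (x /\ x)) = max(0.3, 0.5) = 0.5
  ~(y \/ (x /\ x)): Gödel ¬ of 0.5 = 0 (operand ≠ 0)
  (~(y \/ (x /\ x)) -> y): 0 ≤ 0.3, so result = 1
  ~y: Gödel ¬ of 0.3 = 0 (operand ≠ 0)
  ((~(y \/ (x /\ x)) -> y) -> ~y): 1 > 0, so result = 0
  Gödel value = 0
Łukasiewicz evaluation:
  (x /\ x) = min(0.5, 0.5) = 0.5
  (y \/ (x /\ x)) = max(0.3, 0.5) = 0.5
  ~(y \/ (x /\ x)): Łukasiewicz ¬ gives 1 − 0.5 = 0.5
  (~(y \/ (x /\ x)) -> y): min(1, 1 − 0.5 + 0.3) = 0.8
  ~y: Łukasiewicz ¬ gives 1 − 0.3 = 0.7
  ((~(y \/ (x /\ x)) -> y) -> ~y): min(1, 1 − 0.8 + 0.7) = 0.9
  Łukasiewicz value = 0.9
Difference: 0 − 0.9 = -0.90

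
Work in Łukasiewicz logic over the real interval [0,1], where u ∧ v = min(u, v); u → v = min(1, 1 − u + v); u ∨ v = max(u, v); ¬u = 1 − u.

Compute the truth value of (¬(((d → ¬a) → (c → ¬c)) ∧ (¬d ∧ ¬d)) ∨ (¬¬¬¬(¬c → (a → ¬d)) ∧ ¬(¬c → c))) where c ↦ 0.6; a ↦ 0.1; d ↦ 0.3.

0.30

¬a: Łukasiewicz ¬ gives 1 − 0.1 = 0.9
(d → ¬a): min(1, 1 − 0.3 + 0.9) = 1
¬c: Łukasiewicz ¬ gives 1 − 0.6 = 0.4
(c → ¬c): min(1, 1 − 0.6 + 0.4) = 0.8
((d → ¬a) → (c → ¬c)): min(1, 1 − 1 + 0.8) = 0.8
¬d: Łukasiewicz ¬ gives 1 − 0.3 = 0.7
¬d: Łukasiewicz ¬ gives 1 − 0.3 = 0.7
(¬d ∧ ¬d) = min(0.7, 0.7) = 0.7
(((d → ¬a) → (c → ¬c)) ∧ (¬d ∧ ¬d)) = min(0.8, 0.7) = 0.7
¬(((d → ¬a) → (c → ¬c)) ∧ (¬d ∧ ¬d)): Łukasiewicz ¬ gives 1 − 0.7 = 0.3
¬c: Łukasiewicz ¬ gives 1 − 0.6 = 0.4
¬d: Łukasiewicz ¬ gives 1 − 0.3 = 0.7
(a → ¬d): min(1, 1 − 0.1 + 0.7) = 1
(¬c → (a → ¬d)): min(1, 1 − 0.4 + 1) = 1
¬(¬c → (a → ¬d)): Łukasiewicz ¬ gives 1 − 1 = 0
¬¬(¬c → (a → ¬d)): Łukasiewicz ¬ gives 1 − 0 = 1
¬¬¬(¬c → (a → ¬d)): Łukasiewicz ¬ gives 1 − 1 = 0
¬¬¬¬(¬c → (a → ¬d)): Łukasiewicz ¬ gives 1 − 0 = 1
¬c: Łukasiewicz ¬ gives 1 − 0.6 = 0.4
(¬c → c): min(1, 1 − 0.4 + 0.6) = 1
¬(¬c → c): Łukasiewicz ¬ gives 1 − 1 = 0
(¬¬¬¬(¬c → (a → ¬d)) ∧ ¬(¬c → c)) = min(1, 0) = 0
(¬(((d → ¬a) → (c → ¬c)) ∧ (¬d ∧ ¬d)) ∨ (¬¬¬¬(¬c → (a → ¬d)) ∧ ¬(¬c → c))) = max(0.3, 0) = 0.3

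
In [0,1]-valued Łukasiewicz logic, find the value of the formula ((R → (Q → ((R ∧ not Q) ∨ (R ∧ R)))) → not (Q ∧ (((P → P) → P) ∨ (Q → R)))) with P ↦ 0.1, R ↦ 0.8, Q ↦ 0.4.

not Q: Łukasiewicz ¬ gives 1 − 0.4 = 0.6
(R ∧ not Q) = min(0.8, 0.6) = 0.6
(R ∧ R) = min(0.8, 0.8) = 0.8
((R ∧ not Q) ∨ (R ∧ R)) = max(0.6, 0.8) = 0.8
(Q → ((R ∧ not Q) ∨ (R ∧ R))): min(1, 1 − 0.4 + 0.8) = 1
(R → (Q → ((R ∧ not Q) ∨ (R ∧ R)))): min(1, 1 − 0.8 + 1) = 1
(P → P): min(1, 1 − 0.1 + 0.1) = 1
((P → P) → P): min(1, 1 − 1 + 0.1) = 0.1
(Q → R): min(1, 1 − 0.4 + 0.8) = 1
(((P → P) → P) ∨ (Q → R)) = max(0.1, 1) = 1
(Q ∧ (((P → P) → P) ∨ (Q → R))) = min(0.4, 1) = 0.4
not (Q ∧ (((P → P) → P) ∨ (Q → R))): Łukasiewicz ¬ gives 1 − 0.4 = 0.6
((R → (Q → ((R ∧ not Q) ∨ (R ∧ R)))) → not (Q ∧ (((P → P) → P) ∨ (Q → R)))): min(1, 1 − 1 + 0.6) = 0.6

0.60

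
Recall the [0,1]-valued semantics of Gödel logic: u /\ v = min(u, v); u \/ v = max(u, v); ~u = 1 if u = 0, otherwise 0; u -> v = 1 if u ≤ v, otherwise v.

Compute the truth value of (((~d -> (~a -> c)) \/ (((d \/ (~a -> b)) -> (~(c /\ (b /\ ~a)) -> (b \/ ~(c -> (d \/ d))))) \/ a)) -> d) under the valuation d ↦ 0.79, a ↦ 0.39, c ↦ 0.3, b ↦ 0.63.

~d: Gödel ¬ of 0.79 = 0 (operand ≠ 0)
~a: Gödel ¬ of 0.39 = 0 (operand ≠ 0)
(~a -> c): 0 ≤ 0.3, so result = 1
(~d -> (~a -> c)): 0 ≤ 1, so result = 1
~a: Gödel ¬ of 0.39 = 0 (operand ≠ 0)
(~a -> b): 0 ≤ 0.63, so result = 1
(d \/ (~a -> b)) = max(0.79, 1) = 1
~a: Gödel ¬ of 0.39 = 0 (operand ≠ 0)
(b /\ ~a) = min(0.63, 0) = 0
(c /\ (b /\ ~a)) = min(0.3, 0) = 0
~(c /\ (b /\ ~a)): Gödel ¬ of 0 = 1 (operand is 0)
(d \/ d) = max(0.79, 0.79) = 0.79
(c -> (d \/ d)): 0.3 ≤ 0.79, so result = 1
~(c -> (d \/ d)): Gödel ¬ of 1 = 0 (operand ≠ 0)
(b \/ ~(c -> (d \/ d))) = max(0.63, 0) = 0.63
(~(c /\ (b /\ ~a)) -> (b \/ ~(c -> (d \/ d)))): 1 > 0.63, so result = 0.63
((d \/ (~a -> b)) -> (~(c /\ (b /\ ~a)) -> (b \/ ~(c -> (d \/ d))))): 1 > 0.63, so result = 0.63
(((d \/ (~a -> b)) -> (~(c /\ (b /\ ~a)) -> (b \/ ~(c -> (d \/ d))))) \/ a) = max(0.63, 0.39) = 0.63
((~d -> (~a -> c)) \/ (((d \/ (~a -> b)) -> (~(c /\ (b /\ ~a)) -> (b \/ ~(c -> (d \/ d))))) \/ a)) = max(1, 0.63) = 1
(((~d -> (~a -> c)) \/ (((d \/ (~a -> b)) -> (~(c /\ (b /\ ~a)) -> (b \/ ~(c -> (d \/ d))))) \/ a)) -> d): 1 > 0.79, so result = 0.79

0.79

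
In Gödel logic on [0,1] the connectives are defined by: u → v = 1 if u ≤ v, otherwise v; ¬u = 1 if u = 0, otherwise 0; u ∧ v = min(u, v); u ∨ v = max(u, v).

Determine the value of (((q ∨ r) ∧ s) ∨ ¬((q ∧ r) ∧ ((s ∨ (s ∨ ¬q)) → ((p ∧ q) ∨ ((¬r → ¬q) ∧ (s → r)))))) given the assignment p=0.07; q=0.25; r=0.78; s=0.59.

0.59

(q ∨ r) = max(0.25, 0.78) = 0.78
((q ∨ r) ∧ s) = min(0.78, 0.59) = 0.59
(q ∧ r) = min(0.25, 0.78) = 0.25
¬q: Gödel ¬ of 0.25 = 0 (operand ≠ 0)
(s ∨ ¬q) = max(0.59, 0) = 0.59
(s ∨ (s ∨ ¬q)) = max(0.59, 0.59) = 0.59
(p ∧ q) = min(0.07, 0.25) = 0.07
¬r: Gödel ¬ of 0.78 = 0 (operand ≠ 0)
¬q: Gödel ¬ of 0.25 = 0 (operand ≠ 0)
(¬r → ¬q): 0 ≤ 0, so result = 1
(s → r): 0.59 ≤ 0.78, so result = 1
((¬r → ¬q) ∧ (s → r)) = min(1, 1) = 1
((p ∧ q) ∨ ((¬r → ¬q) ∧ (s → r))) = max(0.07, 1) = 1
((s ∨ (s ∨ ¬q)) → ((p ∧ q) ∨ ((¬r → ¬q) ∧ (s → r)))): 0.59 ≤ 1, so result = 1
((q ∧ r) ∧ ((s ∨ (s ∨ ¬q)) → ((p ∧ q) ∨ ((¬r → ¬q) ∧ (s → r))))) = min(0.25, 1) = 0.25
¬((q ∧ r) ∧ ((s ∨ (s ∨ ¬q)) → ((p ∧ q) ∨ ((¬r → ¬q) ∧ (s → r))))): Gödel ¬ of 0.25 = 0 (operand ≠ 0)
(((q ∨ r) ∧ s) ∨ ¬((q ∧ r) ∧ ((s ∨ (s ∨ ¬q)) → ((p ∧ q) ∨ ((¬r → ¬q) ∧ (s → r)))))) = max(0.59, 0) = 0.59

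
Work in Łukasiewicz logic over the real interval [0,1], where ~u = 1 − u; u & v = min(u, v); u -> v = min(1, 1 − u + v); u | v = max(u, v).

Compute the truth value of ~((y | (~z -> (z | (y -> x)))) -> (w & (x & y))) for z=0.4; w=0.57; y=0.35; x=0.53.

0.65

~z: Łukasiewicz ¬ gives 1 − 0.4 = 0.6
(y -> x): min(1, 1 − 0.35 + 0.53) = 1
(z | (y -> x)) = max(0.4, 1) = 1
(~z -> (z | (y -> x))): min(1, 1 − 0.6 + 1) = 1
(y | (~z -> (z | (y -> x)))) = max(0.35, 1) = 1
(x & y) = min(0.53, 0.35) = 0.35
(w & (x & y)) = min(0.57, 0.35) = 0.35
((y | (~z -> (z | (y -> x)))) -> (w & (x & y))): min(1, 1 − 1 + 0.35) = 0.35
~((y | (~z -> (z | (y -> x)))) -> (w & (x & y))): Łukasiewicz ¬ gives 1 − 0.35 = 0.65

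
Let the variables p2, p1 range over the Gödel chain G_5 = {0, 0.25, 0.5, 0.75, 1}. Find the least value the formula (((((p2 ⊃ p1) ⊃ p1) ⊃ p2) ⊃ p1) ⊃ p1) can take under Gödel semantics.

The minimum is attained at p2 = 0, p1 = 0.25:
  (p2 ⊃ p1): 0 ≤ 0.25, so result = 1
  ((p2 ⊃ p1) ⊃ p1): 1 > 0.25, so result = 0.25
  (((p2 ⊃ p1) ⊃ p1) ⊃ p2): 0.25 > 0, so result = 0
  ((((p2 ⊃ p1) ⊃ p1) ⊃ p2) ⊃ p1): 0 ≤ 0.25, so result = 1
  (((((p2 ⊃ p1) ⊃ p1) ⊃ p2) ⊃ p1) ⊃ p1): 1 > 0.25, so result = 0.25
Checking all 25 assignments confirms none give a value below 0.25.

0.25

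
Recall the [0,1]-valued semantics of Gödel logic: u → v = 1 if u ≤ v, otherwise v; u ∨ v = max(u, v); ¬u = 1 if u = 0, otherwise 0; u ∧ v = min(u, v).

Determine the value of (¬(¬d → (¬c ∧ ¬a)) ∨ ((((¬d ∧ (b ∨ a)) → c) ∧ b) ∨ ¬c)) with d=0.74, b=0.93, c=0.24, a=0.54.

¬d: Gödel ¬ of 0.74 = 0 (operand ≠ 0)
¬c: Gödel ¬ of 0.24 = 0 (operand ≠ 0)
¬a: Gödel ¬ of 0.54 = 0 (operand ≠ 0)
(¬c ∧ ¬a) = min(0, 0) = 0
(¬d → (¬c ∧ ¬a)): 0 ≤ 0, so result = 1
¬(¬d → (¬c ∧ ¬a)): Gödel ¬ of 1 = 0 (operand ≠ 0)
¬d: Gödel ¬ of 0.74 = 0 (operand ≠ 0)
(b ∨ a) = max(0.93, 0.54) = 0.93
(¬d ∧ (b ∨ a)) = min(0, 0.93) = 0
((¬d ∧ (b ∨ a)) → c): 0 ≤ 0.24, so result = 1
(((¬d ∧ (b ∨ a)) → c) ∧ b) = min(1, 0.93) = 0.93
¬c: Gödel ¬ of 0.24 = 0 (operand ≠ 0)
((((¬d ∧ (b ∨ a)) → c) ∧ b) ∨ ¬c) = max(0.93, 0) = 0.93
(¬(¬d → (¬c ∧ ¬a)) ∨ ((((¬d ∧ (b ∨ a)) → c) ∧ b) ∨ ¬c)) = max(0, 0.93) = 0.93

0.93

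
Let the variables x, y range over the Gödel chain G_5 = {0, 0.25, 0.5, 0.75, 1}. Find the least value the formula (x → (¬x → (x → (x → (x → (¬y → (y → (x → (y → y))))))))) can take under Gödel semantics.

Every assignment gives 1. For instance at x = 0, y = 0:
  ¬x: Gödel ¬ of 0 = 1 (operand is 0)
  ¬y: Gödel ¬ of 0 = 1 (operand is 0)
  (y → y): 0 ≤ 0, so result = 1
  (x → (y → y)): 0 ≤ 1, so result = 1
  (y → (x → (y → y))): 0 ≤ 1, so result = 1
  (¬y → (y → (x → (y → y)))): 1 ≤ 1, so result = 1
  (x → (¬y → (y → (x → (y → y))))): 0 ≤ 1, so result = 1
  (x → (x → (¬y → (y → (x → (y → y)))))): 0 ≤ 1, so result = 1
  (x → (x → (x → (¬y → (y → (x → (y → y))))))): 0 ≤ 1, so result = 1
  (¬x → (x → (x → (x → (¬y → (y → (x → (y → y)))))))): 1 ≤ 1, so result = 1
  (x → (¬x → (x → (x → (x → (¬y → (y → (x → (y → y))))))))): 0 ≤ 1, so result = 1
All 25 assignments give value 1 — the formula is a G_5-tautology.

1.00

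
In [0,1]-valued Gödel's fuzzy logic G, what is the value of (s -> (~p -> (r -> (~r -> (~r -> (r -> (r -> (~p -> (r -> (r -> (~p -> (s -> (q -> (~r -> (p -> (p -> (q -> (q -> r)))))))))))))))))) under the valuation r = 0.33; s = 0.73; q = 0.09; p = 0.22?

1.00

~p: Gödel ¬ of 0.22 = 0 (operand ≠ 0)
~r: Gödel ¬ of 0.33 = 0 (operand ≠ 0)
~r: Gödel ¬ of 0.33 = 0 (operand ≠ 0)
~p: Gödel ¬ of 0.22 = 0 (operand ≠ 0)
~p: Gödel ¬ of 0.22 = 0 (operand ≠ 0)
~r: Gödel ¬ of 0.33 = 0 (operand ≠ 0)
(q -> r): 0.09 ≤ 0.33, so result = 1
(q -> (q -> r)): 0.09 ≤ 1, so result = 1
(p -> (q -> (q -> r))): 0.22 ≤ 1, so result = 1
(p -> (p -> (q -> (q -> r)))): 0.22 ≤ 1, so result = 1
(~r -> (p -> (p -> (q -> (q -> r))))): 0 ≤ 1, so result = 1
(q -> (~r -> (p -> (p -> (q -> (q -> r)))))): 0.09 ≤ 1, so result = 1
(s -> (q -> (~r -> (p -> (p -> (q -> (q -> r))))))): 0.73 ≤ 1, so result = 1
(~p -> (s -> (q -> (~r -> (p -> (p -> (q -> (q -> r)))))))): 0 ≤ 1, so result = 1
(r -> (~p -> (s -> (q -> (~r -> (p -> (p -> (q -> (q -> r))))))))): 0.33 ≤ 1, so result = 1
(r -> (r -> (~p -> (s -> (q -> (~r -> (p -> (p -> (q -> (q -> r)))))))))): 0.33 ≤ 1, so result = 1
(~p -> (r -> (r -> (~p -> (s -> (q -> (~r -> (p -> (p -> (q -> (q -> r))))))))))): 0 ≤ 1, so result = 1
(r -> (~p -> (r -> (r -> (~p -> (s -> (q -> (~r -> (p -> (p -> (q -> (q -> r)))))))))))): 0.33 ≤ 1, so result = 1
(r -> (r -> (~p -> (r -> (r -> (~p -> (s -> (q -> (~r -> (p -> (p -> (q -> (q -> r))))))))))))): 0.33 ≤ 1, so result = 1
(~r -> (r -> (r -> (~p -> (r -> (r -> (~p -> (s -> (q -> (~r -> (p -> (p -> (q -> (q -> r)))))))))))))): 0 ≤ 1, so result = 1
(~r -> (~r -> (r -> (r -> (~p -> (r -> (r -> (~p -> (s -> (q -> (~r -> (p -> (p -> (q -> (q -> r))))))))))))))): 0 ≤ 1, so result = 1
(r -> (~r -> (~r -> (r -> (r -> (~p -> (r -> (r -> (~p -> (s -> (q -> (~r -> (p -> (p -> (q -> (q -> r)))))))))))))))): 0.33 ≤ 1, so result = 1
(~p -> (r -> (~r -> (~r -> (r -> (r -> (~p -> (r -> (r -> (~p -> (s -> (q -> (~r -> (p -> (p -> (q -> (q -> r))))))))))))))))): 0 ≤ 1, so result = 1
(s -> (~p -> (r -> (~r -> (~r -> (r -> (r -> (~p -> (r -> (r -> (~p -> (s -> (q -> (~r -> (p -> (p -> (q -> (q -> r)))))))))))))))))): 0.73 ≤ 1, so result = 1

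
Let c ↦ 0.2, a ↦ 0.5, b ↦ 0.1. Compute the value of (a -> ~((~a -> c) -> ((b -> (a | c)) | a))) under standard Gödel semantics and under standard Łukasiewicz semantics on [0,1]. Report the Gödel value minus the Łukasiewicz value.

Gödel evaluation:
  ~a: Gödel ¬ of 0.5 = 0 (operand ≠ 0)
  (~a -> c): 0 ≤ 0.2, so result = 1
  (a | c) = max(0.5, 0.2) = 0.5
  (b -> (a | c)): 0.1 ≤ 0.5, so result = 1
  ((b -> (a | c)) | a) = max(1, 0.5) = 1
  ((~a -> c) -> ((b -> (a | c)) | a)): 1 ≤ 1, so result = 1
  ~((~a -> c) -> ((b -> (a | c)) | a)): Gödel ¬ of 1 = 0 (operand ≠ 0)
  (a -> ~((~a -> c) -> ((b -> (a | c)) | a))): 0.5 > 0, so result = 0
  Gödel value = 0
Łukasiewicz evaluation:
  ~a: Łukasiewicz ¬ gives 1 − 0.5 = 0.5
  (~a -> c): min(1, 1 − 0.5 + 0.2) = 0.7
  (a | c) = max(0.5, 0.2) = 0.5
  (b -> (a | c)): min(1, 1 − 0.1 + 0.5) = 1
  ((b -> (a | c)) | a) = max(1, 0.5) = 1
  ((~a -> c) -> ((b -> (a | c)) | a)): min(1, 1 − 0.7 + 1) = 1
  ~((~a -> c) -> ((b -> (a | c)) | a)): Łukasiewicz ¬ gives 1 − 1 = 0
  (a -> ~((~a -> c) -> ((b -> (a | c)) | a))): min(1, 1 − 0.5 + 0) = 0.5
  Łukasiewicz value = 0.5
Difference: 0 − 0.5 = -0.50

-0.50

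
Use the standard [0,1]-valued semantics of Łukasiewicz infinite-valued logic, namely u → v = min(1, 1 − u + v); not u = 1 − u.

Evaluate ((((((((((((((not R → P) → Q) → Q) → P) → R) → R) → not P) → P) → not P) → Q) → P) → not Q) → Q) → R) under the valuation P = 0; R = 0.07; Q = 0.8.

0.27

not R: Łukasiewicz ¬ gives 1 − 0.07 = 0.93
(not R → P): min(1, 1 − 0.93 + 0) = 0.07
((not R → P) → Q): min(1, 1 − 0.07 + 0.8) = 1
(((not R → P) → Q) → Q): min(1, 1 − 1 + 0.8) = 0.8
((((not R → P) → Q) → Q) → P): min(1, 1 − 0.8 + 0) = 0.2
(((((not R → P) → Q) → Q) → P) → R): min(1, 1 − 0.2 + 0.07) = 0.87
((((((not R → P) → Q) → Q) → P) → R) → R): min(1, 1 − 0.87 + 0.07) = 0.2
not P: Łukasiewicz ¬ gives 1 − 0 = 1
(((((((not R → P) → Q) → Q) → P) → R) → R) → not P): min(1, 1 − 0.2 + 1) = 1
((((((((not R → P) → Q) → Q) → P) → R) → R) → not P) → P): min(1, 1 − 1 + 0) = 0
not P: Łukasiewicz ¬ gives 1 − 0 = 1
(((((((((not R → P) → Q) → Q) → P) → R) → R) → not P) → P) → not P): min(1, 1 − 0 + 1) = 1
((((((((((not R → P) → Q) → Q) → P) → R) → R) → not P) → P) → not P) → Q): min(1, 1 − 1 + 0.8) = 0.8
(((((((((((not R → P) → Q) → Q) → P) → R) → R) → not P) → P) → not P) → Q) → P): min(1, 1 − 0.8 + 0) = 0.2
not Q: Łukasiewicz ¬ gives 1 − 0.8 = 0.2
((((((((((((not R → P) → Q) → Q) → P) → R) → R) → not P) → P) → not P) → Q) → P) → not Q): min(1, 1 − 0.2 + 0.2) = 1
(((((((((((((not R → P) → Q) → Q) → P) → R) → R) → not P) → P) → not P) → Q) → P) → not Q) → Q): min(1, 1 − 1 + 0.8) = 0.8
((((((((((((((not R → P) → Q) → Q) → P) → R) → R) → not P) → P) → not P) → Q) → P) → not Q) → Q) → R): min(1, 1 − 0.8 + 0.07) = 0.27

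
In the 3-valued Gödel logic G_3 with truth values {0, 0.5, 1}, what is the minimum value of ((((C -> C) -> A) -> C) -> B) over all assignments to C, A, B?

The minimum is attained at C = 0, A = 0, B = 0:
  (C -> C): 0 ≤ 0, so result = 1
  ((C -> C) -> A): 1 > 0, so result = 0
  (((C -> C) -> A) -> C): 0 ≤ 0, so result = 1
  ((((C -> C) -> A) -> C) -> B): 1 > 0, so result = 0
Checking all 27 assignments confirms none give a value below 0.00.

0.00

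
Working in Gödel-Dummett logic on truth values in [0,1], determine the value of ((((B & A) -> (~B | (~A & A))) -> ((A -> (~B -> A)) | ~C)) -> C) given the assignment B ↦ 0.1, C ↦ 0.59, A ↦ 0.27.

(B & A) = min(0.1, 0.27) = 0.1
~B: Gödel ¬ of 0.1 = 0 (operand ≠ 0)
~A: Gödel ¬ of 0.27 = 0 (operand ≠ 0)
(~A & A) = min(0, 0.27) = 0
(~B | (~A & A)) = max(0, 0) = 0
((B & A) -> (~B | (~A & A))): 0.1 > 0, so result = 0
~B: Gödel ¬ of 0.1 = 0 (operand ≠ 0)
(~B -> A): 0 ≤ 0.27, so result = 1
(A -> (~B -> A)): 0.27 ≤ 1, so result = 1
~C: Gödel ¬ of 0.59 = 0 (operand ≠ 0)
((A -> (~B -> A)) | ~C) = max(1, 0) = 1
(((B & A) -> (~B | (~A & A))) -> ((A -> (~B -> A)) | ~C)): 0 ≤ 1, so result = 1
((((B & A) -> (~B | (~A & A))) -> ((A -> (~B -> A)) | ~C)) -> C): 1 > 0.59, so result = 0.59

0.59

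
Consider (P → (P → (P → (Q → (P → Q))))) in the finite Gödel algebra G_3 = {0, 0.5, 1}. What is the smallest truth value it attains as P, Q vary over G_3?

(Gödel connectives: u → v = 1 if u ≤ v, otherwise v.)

1.00

Every assignment gives 1. For instance at P = 0, Q = 0:
  (P → Q): 0 ≤ 0, so result = 1
  (Q → (P → Q)): 0 ≤ 1, so result = 1
  (P → (Q → (P → Q))): 0 ≤ 1, so result = 1
  (P → (P → (Q → (P → Q)))): 0 ≤ 1, so result = 1
  (P → (P → (P → (Q → (P → Q))))): 0 ≤ 1, so result = 1
All 9 assignments give value 1 — the formula is a G_3-tautology.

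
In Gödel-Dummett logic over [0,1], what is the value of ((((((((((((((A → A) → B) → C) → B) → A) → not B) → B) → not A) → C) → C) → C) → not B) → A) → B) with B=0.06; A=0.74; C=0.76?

0.06

(A → A): 0.74 ≤ 0.74, so result = 1
((A → A) → B): 1 > 0.06, so result = 0.06
(((A → A) → B) → C): 0.06 ≤ 0.76, so result = 1
((((A → A) → B) → C) → B): 1 > 0.06, so result = 0.06
(((((A → A) → B) → C) → B) → A): 0.06 ≤ 0.74, so result = 1
not B: Gödel ¬ of 0.06 = 0 (operand ≠ 0)
((((((A → A) → B) → C) → B) → A) → not B): 1 > 0, so result = 0
(((((((A → A) → B) → C) → B) → A) → not B) → B): 0 ≤ 0.06, so result = 1
not A: Gödel ¬ of 0.74 = 0 (operand ≠ 0)
((((((((A → A) → B) → C) → B) → A) → not B) → B) → not A): 1 > 0, so result = 0
(((((((((A → A) → B) → C) → B) → A) → not B) → B) → not A) → C): 0 ≤ 0.76, so result = 1
((((((((((A → A) → B) → C) → B) → A) → not B) → B) → not A) → C) → C): 1 > 0.76, so result = 0.76
(((((((((((A → A) → B) → C) → B) → A) → not B) → B) → not A) → C) → C) → C): 0.76 ≤ 0.76, so result = 1
not B: Gödel ¬ of 0.06 = 0 (operand ≠ 0)
((((((((((((A → A) → B) → C) → B) → A) → not B) → B) → not A) → C) → C) → C) → not B): 1 > 0, so result = 0
(((((((((((((A → A) → B) → C) → B) → A) → not B) → B) → not A) → C) → C) → C) → not B) → A): 0 ≤ 0.74, so result = 1
((((((((((((((A → A) → B) → C) → B) → A) → not B) → B) → not A) → C) → C) → C) → not B) → A) → B): 1 > 0.06, so result = 0.06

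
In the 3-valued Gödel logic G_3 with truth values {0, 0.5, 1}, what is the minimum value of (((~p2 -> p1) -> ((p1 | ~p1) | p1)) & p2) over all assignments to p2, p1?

The minimum is attained at p2 = 0, p1 = 0:
  ~p2: Gödel ¬ of 0 = 1 (operand is 0)
  (~p2 -> p1): 1 > 0, so result = 0
  ~p1: Gödel ¬ of 0 = 1 (operand is 0)
  (p1 | ~p1) = max(0, 1) = 1
  ((p1 | ~p1) | p1) = max(1, 0) = 1
  ((~p2 -> p1) -> ((p1 | ~p1) | p1)): 0 ≤ 1, so result = 1
  (((~p2 -> p1) -> ((p1 | ~p1) | p1)) & p2) = min(1, 0) = 0
Checking all 9 assignments confirms none give a value below 0.00.

0.00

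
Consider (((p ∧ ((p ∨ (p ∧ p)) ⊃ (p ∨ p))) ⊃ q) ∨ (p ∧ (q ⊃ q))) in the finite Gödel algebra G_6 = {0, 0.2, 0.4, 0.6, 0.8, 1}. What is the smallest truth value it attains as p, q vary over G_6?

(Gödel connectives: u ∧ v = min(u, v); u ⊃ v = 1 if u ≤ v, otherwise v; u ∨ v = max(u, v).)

0.20

The minimum is attained at p = 0.2, q = 0:
  (p ∧ p) = min(0.2, 0.2) = 0.2
  (p ∨ (p ∧ p)) = max(0.2, 0.2) = 0.2
  (p ∨ p) = max(0.2, 0.2) = 0.2
  ((p ∨ (p ∧ p)) ⊃ (p ∨ p)): 0.2 ≤ 0.2, so result = 1
  (p ∧ ((p ∨ (p ∧ p)) ⊃ (p ∨ p))) = min(0.2, 1) = 0.2
  ((p ∧ ((p ∨ (p ∧ p)) ⊃ (p ∨ p))) ⊃ q): 0.2 > 0, so result = 0
  (q ⊃ q): 0 ≤ 0, so result = 1
  (p ∧ (q ⊃ q)) = min(0.2, 1) = 0.2
  (((p ∧ ((p ∨ (p ∧ p)) ⊃ (p ∨ p))) ⊃ q) ∨ (p ∧ (q ⊃ q))) = max(0, 0.2) = 0.2
Checking all 36 assignments confirms none give a value below 0.20.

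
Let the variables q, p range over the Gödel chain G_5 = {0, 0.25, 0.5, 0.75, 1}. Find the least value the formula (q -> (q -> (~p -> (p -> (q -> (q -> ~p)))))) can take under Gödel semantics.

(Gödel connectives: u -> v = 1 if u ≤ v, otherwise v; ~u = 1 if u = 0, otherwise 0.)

1.00

Every assignment gives 1. For instance at q = 0, p = 0:
  ~p: Gödel ¬ of 0 = 1 (operand is 0)
  ~p: Gödel ¬ of 0 = 1 (operand is 0)
  (q -> ~p): 0 ≤ 1, so result = 1
  (q -> (q -> ~p)): 0 ≤ 1, so result = 1
  (p -> (q -> (q -> ~p))): 0 ≤ 1, so result = 1
  (~p -> (p -> (q -> (q -> ~p)))): 1 ≤ 1, so result = 1
  (q -> (~p -> (p -> (q -> (q -> ~p))))): 0 ≤ 1, so result = 1
  (q -> (q -> (~p -> (p -> (q -> (q -> ~p)))))): 0 ≤ 1, so result = 1
All 25 assignments give value 1 — the formula is a G_5-tautology.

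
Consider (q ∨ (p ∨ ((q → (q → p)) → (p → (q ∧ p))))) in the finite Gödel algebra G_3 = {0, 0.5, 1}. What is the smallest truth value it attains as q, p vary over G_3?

0.50

The minimum is attained at q = 0, p = 0.5:
  (q → p): 0 ≤ 0.5, so result = 1
  (q → (q → p)): 0 ≤ 1, so result = 1
  (q ∧ p) = min(0, 0.5) = 0
  (p → (q ∧ p)): 0.5 > 0, so result = 0
  ((q → (q → p)) → (p → (q ∧ p))): 1 > 0, so result = 0
  (p ∨ ((q → (q → p)) → (p → (q ∧ p)))) = max(0.5, 0) = 0.5
  (q ∨ (p ∨ ((q → (q → p)) → (p → (q ∧ p))))) = max(0, 0.5) = 0.5
Checking all 9 assignments confirms none give a value below 0.50.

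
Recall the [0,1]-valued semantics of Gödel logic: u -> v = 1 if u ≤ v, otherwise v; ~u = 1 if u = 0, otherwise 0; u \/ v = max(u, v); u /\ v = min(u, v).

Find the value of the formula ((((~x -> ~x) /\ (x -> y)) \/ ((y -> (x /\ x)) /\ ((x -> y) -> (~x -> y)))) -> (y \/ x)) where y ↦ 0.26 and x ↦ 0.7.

0.70

~x: Gödel ¬ of 0.7 = 0 (operand ≠ 0)
~x: Gödel ¬ of 0.7 = 0 (operand ≠ 0)
(~x -> ~x): 0 ≤ 0, so result = 1
(x -> y): 0.7 > 0.26, so result = 0.26
((~x -> ~x) /\ (x -> y)) = min(1, 0.26) = 0.26
(x /\ x) = min(0.7, 0.7) = 0.7
(y -> (x /\ x)): 0.26 ≤ 0.7, so result = 1
(x -> y): 0.7 > 0.26, so result = 0.26
~x: Gödel ¬ of 0.7 = 0 (operand ≠ 0)
(~x -> y): 0 ≤ 0.26, so result = 1
((x -> y) -> (~x -> y)): 0.26 ≤ 1, so result = 1
((y -> (x /\ x)) /\ ((x -> y) -> (~x -> y))) = min(1, 1) = 1
(((~x -> ~x) /\ (x -> y)) \/ ((y -> (x /\ x)) /\ ((x -> y) -> (~x -> y)))) = max(0.26, 1) = 1
(y \/ x) = max(0.26, 0.7) = 0.7
((((~x -> ~x) /\ (x -> y)) \/ ((y -> (x /\ x)) /\ ((x -> y) -> (~x -> y)))) -> (y \/ x)): 1 > 0.7, so result = 0.7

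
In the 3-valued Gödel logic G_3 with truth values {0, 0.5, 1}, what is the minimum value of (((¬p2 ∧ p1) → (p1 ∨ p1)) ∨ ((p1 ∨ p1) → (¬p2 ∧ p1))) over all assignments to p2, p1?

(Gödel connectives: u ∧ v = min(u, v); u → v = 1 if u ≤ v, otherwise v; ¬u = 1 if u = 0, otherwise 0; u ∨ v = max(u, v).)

1.00

Every assignment gives 1. For instance at p2 = 0, p1 = 0:
  ¬p2: Gödel ¬ of 0 = 1 (operand is 0)
  (¬p2 ∧ p1) = min(1, 0) = 0
  (p1 ∨ p1) = max(0, 0) = 0
  ((¬p2 ∧ p1) → (p1 ∨ p1)): 0 ≤ 0, so result = 1
  (p1 ∨ p1) = max(0, 0) = 0
  ¬p2: Gödel ¬ of 0 = 1 (operand is 0)
  (¬p2 ∧ p1) = min(1, 0) = 0
  ((p1 ∨ p1) → (¬p2 ∧ p1)): 0 ≤ 0, so result = 1
  (((¬p2 ∧ p1) → (p1 ∨ p1)) ∨ ((p1 ∨ p1) → (¬p2 ∧ p1))) = max(1, 1) = 1
All 9 assignments give value 1 — the formula is a G_3-tautology.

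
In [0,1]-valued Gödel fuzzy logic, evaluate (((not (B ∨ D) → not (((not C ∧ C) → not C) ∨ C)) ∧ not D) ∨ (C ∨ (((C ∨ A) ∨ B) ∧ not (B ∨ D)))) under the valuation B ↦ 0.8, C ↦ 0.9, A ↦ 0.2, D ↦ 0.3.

(B ∨ D) = max(0.8, 0.3) = 0.8
not (B ∨ D): Gödel ¬ of 0.8 = 0 (operand ≠ 0)
not C: Gödel ¬ of 0.9 = 0 (operand ≠ 0)
(not C ∧ C) = min(0, 0.9) = 0
not C: Gödel ¬ of 0.9 = 0 (operand ≠ 0)
((not C ∧ C) → not C): 0 ≤ 0, so result = 1
(((not C ∧ C) → not C) ∨ C) = max(1, 0.9) = 1
not (((not C ∧ C) → not C) ∨ C): Gödel ¬ of 1 = 0 (operand ≠ 0)
(not (B ∨ D) → not (((not C ∧ C) → not C) ∨ C)): 0 ≤ 0, so result = 1
not D: Gödel ¬ of 0.3 = 0 (operand ≠ 0)
((not (B ∨ D) → not (((not C ∧ C) → not C) ∨ C)) ∧ not D) = min(1, 0) = 0
(C ∨ A) = max(0.9, 0.2) = 0.9
((C ∨ A) ∨ B) = max(0.9, 0.8) = 0.9
(B ∨ D) = max(0.8, 0.3) = 0.8
not (B ∨ D): Gödel ¬ of 0.8 = 0 (operand ≠ 0)
(((C ∨ A) ∨ B) ∧ not (B ∨ D)) = min(0.9, 0) = 0
(C ∨ (((C ∨ A) ∨ B) ∧ not (B ∨ D))) = max(0.9, 0) = 0.9
(((not (B ∨ D) → not (((not C ∧ C) → not C) ∨ C)) ∧ not D) ∨ (C ∨ (((C ∨ A) ∨ B) ∧ not (B ∨ D)))) = max(0, 0.9) = 0.9

0.90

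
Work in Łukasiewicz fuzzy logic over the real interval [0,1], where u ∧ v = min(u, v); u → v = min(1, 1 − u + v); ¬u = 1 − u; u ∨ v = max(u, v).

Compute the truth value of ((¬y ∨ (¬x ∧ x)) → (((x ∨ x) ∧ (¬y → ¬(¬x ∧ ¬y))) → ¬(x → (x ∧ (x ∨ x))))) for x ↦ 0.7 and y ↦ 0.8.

¬y: Łukasiewicz ¬ gives 1 − 0.8 = 0.2
¬x: Łukasiewicz ¬ gives 1 − 0.7 = 0.3
(¬x ∧ x) = min(0.3, 0.7) = 0.3
(¬y ∨ (¬x ∧ x)) = max(0.2, 0.3) = 0.3
(x ∨ x) = max(0.7, 0.7) = 0.7
¬y: Łukasiewicz ¬ gives 1 − 0.8 = 0.2
¬x: Łukasiewicz ¬ gives 1 − 0.7 = 0.3
¬y: Łukasiewicz ¬ gives 1 − 0.8 = 0.2
(¬x ∧ ¬y) = min(0.3, 0.2) = 0.2
¬(¬x ∧ ¬y): Łukasiewicz ¬ gives 1 − 0.2 = 0.8
(¬y → ¬(¬x ∧ ¬y)): min(1, 1 − 0.2 + 0.8) = 1
((x ∨ x) ∧ (¬y → ¬(¬x ∧ ¬y))) = min(0.7, 1) = 0.7
(x ∨ x) = max(0.7, 0.7) = 0.7
(x ∧ (x ∨ x)) = min(0.7, 0.7) = 0.7
(x → (x ∧ (x ∨ x))): min(1, 1 − 0.7 + 0.7) = 1
¬(x → (x ∧ (x ∨ x))): Łukasiewicz ¬ gives 1 − 1 = 0
(((x ∨ x) ∧ (¬y → ¬(¬x ∧ ¬y))) → ¬(x → (x ∧ (x ∨ x)))): min(1, 1 − 0.7 + 0) = 0.3
((¬y ∨ (¬x ∧ x)) → (((x ∨ x) ∧ (¬y → ¬(¬x ∧ ¬y))) → ¬(x → (x ∧ (x ∨ x))))): min(1, 1 − 0.3 + 0.3) = 1

1.00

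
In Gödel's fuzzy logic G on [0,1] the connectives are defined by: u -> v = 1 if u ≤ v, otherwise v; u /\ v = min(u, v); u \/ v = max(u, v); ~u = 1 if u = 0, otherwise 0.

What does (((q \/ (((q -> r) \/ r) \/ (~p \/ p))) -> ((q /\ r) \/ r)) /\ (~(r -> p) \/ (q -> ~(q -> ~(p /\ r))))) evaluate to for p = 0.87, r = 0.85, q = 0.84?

0.85

(q -> r): 0.84 ≤ 0.85, so result = 1
((q -> r) \/ r) = max(1, 0.85) = 1
~p: Gödel ¬ of 0.87 = 0 (operand ≠ 0)
(~p \/ p) = max(0, 0.87) = 0.87
(((q -> r) \/ r) \/ (~p \/ p)) = max(1, 0.87) = 1
(q \/ (((q -> r) \/ r) \/ (~p \/ p))) = max(0.84, 1) = 1
(q /\ r) = min(0.84, 0.85) = 0.84
((q /\ r) \/ r) = max(0.84, 0.85) = 0.85
((q \/ (((q -> r) \/ r) \/ (~p \/ p))) -> ((q /\ r) \/ r)): 1 > 0.85, so result = 0.85
(r -> p): 0.85 ≤ 0.87, so result = 1
~(r -> p): Gödel ¬ of 1 = 0 (operand ≠ 0)
(p /\ r) = min(0.87, 0.85) = 0.85
~(p /\ r): Gödel ¬ of 0.85 = 0 (operand ≠ 0)
(q -> ~(p /\ r)): 0.84 > 0, so result = 0
~(q -> ~(p /\ r)): Gödel ¬ of 0 = 1 (operand is 0)
(q -> ~(q -> ~(p /\ r))): 0.84 ≤ 1, so result = 1
(~(r -> p) \/ (q -> ~(q -> ~(p /\ r)))) = max(0, 1) = 1
(((q \/ (((q -> r) \/ r) \/ (~p \/ p))) -> ((q /\ r) \/ r)) /\ (~(r -> p) \/ (q -> ~(q -> ~(p /\ r))))) = min(0.85, 1) = 0.85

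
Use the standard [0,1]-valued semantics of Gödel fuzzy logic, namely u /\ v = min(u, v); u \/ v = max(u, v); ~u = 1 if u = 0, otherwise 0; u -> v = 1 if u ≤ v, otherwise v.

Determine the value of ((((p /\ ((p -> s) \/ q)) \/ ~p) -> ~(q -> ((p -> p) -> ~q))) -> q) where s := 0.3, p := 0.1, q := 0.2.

0.20

(p -> s): 0.1 ≤ 0.3, so result = 1
((p -> s) \/ q) = max(1, 0.2) = 1
(p /\ ((p -> s) \/ q)) = min(0.1, 1) = 0.1
~p: Gödel ¬ of 0.1 = 0 (operand ≠ 0)
((p /\ ((p -> s) \/ q)) \/ ~p) = max(0.1, 0) = 0.1
(p -> p): 0.1 ≤ 0.1, so result = 1
~q: Gödel ¬ of 0.2 = 0 (operand ≠ 0)
((p -> p) -> ~q): 1 > 0, so result = 0
(q -> ((p -> p) -> ~q)): 0.2 > 0, so result = 0
~(q -> ((p -> p) -> ~q)): Gödel ¬ of 0 = 1 (operand is 0)
(((p /\ ((p -> s) \/ q)) \/ ~p) -> ~(q -> ((p -> p) -> ~q))): 0.1 ≤ 1, so result = 1
((((p /\ ((p -> s) \/ q)) \/ ~p) -> ~(q -> ((p -> p) -> ~q))) -> q): 1 > 0.2, so result = 0.2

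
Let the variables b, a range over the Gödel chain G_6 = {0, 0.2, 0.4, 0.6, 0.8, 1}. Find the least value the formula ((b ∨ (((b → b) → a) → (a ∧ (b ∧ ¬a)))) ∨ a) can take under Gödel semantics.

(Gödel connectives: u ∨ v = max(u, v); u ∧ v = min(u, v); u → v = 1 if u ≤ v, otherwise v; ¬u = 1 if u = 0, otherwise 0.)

The minimum is attained at b = 0, a = 0.2:
  (b → b): 0 ≤ 0, so result = 1
  ((b → b) → a): 1 > 0.2, so result = 0.2
  ¬a: Gödel ¬ of 0.2 = 0 (operand ≠ 0)
  (b ∧ ¬a) = min(0, 0) = 0
  (a ∧ (b ∧ ¬a)) = min(0.2, 0) = 0
  (((b → b) → a) → (a ∧ (b ∧ ¬a))): 0.2 > 0, so result = 0
  (b ∨ (((b → b) → a) → (a ∧ (b ∧ ¬a)))) = max(0, 0) = 0
  ((b ∨ (((b → b) → a) → (a ∧ (b ∧ ¬a)))) ∨ a) = max(0, 0.2) = 0.2
Checking all 36 assignments confirms none give a value below 0.20.

0.20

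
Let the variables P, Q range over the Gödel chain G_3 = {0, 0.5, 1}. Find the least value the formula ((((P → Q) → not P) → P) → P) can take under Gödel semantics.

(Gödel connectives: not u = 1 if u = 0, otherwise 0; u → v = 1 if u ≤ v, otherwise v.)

0.50

The minimum is attained at P = 0.5, Q = 0.5:
  (P → Q): 0.5 ≤ 0.5, so result = 1
  not P: Gödel ¬ of 0.5 = 0 (operand ≠ 0)
  ((P → Q) → not P): 1 > 0, so result = 0
  (((P → Q) → not P) → P): 0 ≤ 0.5, so result = 1
  ((((P → Q) → not P) → P) → P): 1 > 0.5, so result = 0.5
Checking all 9 assignments confirms none give a value below 0.50.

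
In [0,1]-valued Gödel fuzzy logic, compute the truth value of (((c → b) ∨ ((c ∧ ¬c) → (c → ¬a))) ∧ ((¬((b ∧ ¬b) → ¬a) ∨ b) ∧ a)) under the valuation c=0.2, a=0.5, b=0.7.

0.50

(c → b): 0.2 ≤ 0.7, so result = 1
¬c: Gödel ¬ of 0.2 = 0 (operand ≠ 0)
(c ∧ ¬c) = min(0.2, 0) = 0
¬a: Gödel ¬ of 0.5 = 0 (operand ≠ 0)
(c → ¬a): 0.2 > 0, so result = 0
((c ∧ ¬c) → (c → ¬a)): 0 ≤ 0, so result = 1
((c → b) ∨ ((c ∧ ¬c) → (c → ¬a))) = max(1, 1) = 1
¬b: Gödel ¬ of 0.7 = 0 (operand ≠ 0)
(b ∧ ¬b) = min(0.7, 0) = 0
¬a: Gödel ¬ of 0.5 = 0 (operand ≠ 0)
((b ∧ ¬b) → ¬a): 0 ≤ 0, so result = 1
¬((b ∧ ¬b) → ¬a): Gödel ¬ of 1 = 0 (operand ≠ 0)
(¬((b ∧ ¬b) → ¬a) ∨ b) = max(0, 0.7) = 0.7
((¬((b ∧ ¬b) → ¬a) ∨ b) ∧ a) = min(0.7, 0.5) = 0.5
(((c → b) ∨ ((c ∧ ¬c) → (c → ¬a))) ∧ ((¬((b ∧ ¬b) → ¬a) ∨ b) ∧ a)) = min(1, 0.5) = 0.5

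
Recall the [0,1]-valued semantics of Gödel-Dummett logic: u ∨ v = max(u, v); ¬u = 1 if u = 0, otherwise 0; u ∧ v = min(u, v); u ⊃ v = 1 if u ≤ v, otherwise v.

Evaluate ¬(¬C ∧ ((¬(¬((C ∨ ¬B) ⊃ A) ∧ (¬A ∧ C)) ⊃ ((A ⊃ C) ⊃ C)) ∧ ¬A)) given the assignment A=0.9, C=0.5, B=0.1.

1.00

¬C: Gödel ¬ of 0.5 = 0 (operand ≠ 0)
¬B: Gödel ¬ of 0.1 = 0 (operand ≠ 0)
(C ∨ ¬B) = max(0.5, 0) = 0.5
((C ∨ ¬B) ⊃ A): 0.5 ≤ 0.9, so result = 1
¬((C ∨ ¬B) ⊃ A): Gödel ¬ of 1 = 0 (operand ≠ 0)
¬A: Gödel ¬ of 0.9 = 0 (operand ≠ 0)
(¬A ∧ C) = min(0, 0.5) = 0
(¬((C ∨ ¬B) ⊃ A) ∧ (¬A ∧ C)) = min(0, 0) = 0
¬(¬((C ∨ ¬B) ⊃ A) ∧ (¬A ∧ C)): Gödel ¬ of 0 = 1 (operand is 0)
(A ⊃ C): 0.9 > 0.5, so result = 0.5
((A ⊃ C) ⊃ C): 0.5 ≤ 0.5, so result = 1
(¬(¬((C ∨ ¬B) ⊃ A) ∧ (¬A ∧ C)) ⊃ ((A ⊃ C) ⊃ C)): 1 ≤ 1, so result = 1
¬A: Gödel ¬ of 0.9 = 0 (operand ≠ 0)
((¬(¬((C ∨ ¬B) ⊃ A) ∧ (¬A ∧ C)) ⊃ ((A ⊃ C) ⊃ C)) ∧ ¬A) = min(1, 0) = 0
(¬C ∧ ((¬(¬((C ∨ ¬B) ⊃ A) ∧ (¬A ∧ C)) ⊃ ((A ⊃ C) ⊃ C)) ∧ ¬A)) = min(0, 0) = 0
¬(¬C ∧ ((¬(¬((C ∨ ¬B) ⊃ A) ∧ (¬A ∧ C)) ⊃ ((A ⊃ C) ⊃ C)) ∧ ¬A)): Gödel ¬ of 0 = 1 (operand is 0)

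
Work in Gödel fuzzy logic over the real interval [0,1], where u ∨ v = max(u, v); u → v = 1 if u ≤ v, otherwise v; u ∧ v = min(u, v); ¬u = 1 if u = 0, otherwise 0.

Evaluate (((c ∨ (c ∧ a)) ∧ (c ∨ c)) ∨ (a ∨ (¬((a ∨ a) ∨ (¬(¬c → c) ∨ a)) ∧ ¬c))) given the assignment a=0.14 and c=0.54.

0.54

(c ∧ a) = min(0.54, 0.14) = 0.14
(c ∨ (c ∧ a)) = max(0.54, 0.14) = 0.54
(c ∨ c) = max(0.54, 0.54) = 0.54
((c ∨ (c ∧ a)) ∧ (c ∨ c)) = min(0.54, 0.54) = 0.54
(a ∨ a) = max(0.14, 0.14) = 0.14
¬c: Gödel ¬ of 0.54 = 0 (operand ≠ 0)
(¬c → c): 0 ≤ 0.54, so result = 1
¬(¬c → c): Gödel ¬ of 1 = 0 (operand ≠ 0)
(¬(¬c → c) ∨ a) = max(0, 0.14) = 0.14
((a ∨ a) ∨ (¬(¬c → c) ∨ a)) = max(0.14, 0.14) = 0.14
¬((a ∨ a) ∨ (¬(¬c → c) ∨ a)): Gödel ¬ of 0.14 = 0 (operand ≠ 0)
¬c: Gödel ¬ of 0.54 = 0 (operand ≠ 0)
(¬((a ∨ a) ∨ (¬(¬c → c) ∨ a)) ∧ ¬c) = min(0, 0) = 0
(a ∨ (¬((a ∨ a) ∨ (¬(¬c → c) ∨ a)) ∧ ¬c)) = max(0.14, 0) = 0.14
(((c ∨ (c ∧ a)) ∧ (c ∨ c)) ∨ (a ∨ (¬((a ∨ a) ∨ (¬(¬c → c) ∨ a)) ∧ ¬c))) = max(0.54, 0.14) = 0.54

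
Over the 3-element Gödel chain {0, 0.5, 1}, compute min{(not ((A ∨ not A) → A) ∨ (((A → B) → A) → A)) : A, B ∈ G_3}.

The minimum is attained at A = 0.5, B = 0:
  not A: Gödel ¬ of 0.5 = 0 (operand ≠ 0)
  (A ∨ not A) = max(0.5, 0) = 0.5
  ((A ∨ not A) → A): 0.5 ≤ 0.5, so result = 1
  not ((A ∨ not A) → A): Gödel ¬ of 1 = 0 (operand ≠ 0)
  (A → B): 0.5 > 0, so result = 0
  ((A → B) → A): 0 ≤ 0.5, so result = 1
  (((A → B) → A) → A): 1 > 0.5, so result = 0.5
  (not ((A ∨ not A) → A) ∨ (((A → B) → A) → A)) = max(0, 0.5) = 0.5
Checking all 9 assignments confirms none give a value below 0.50.

0.50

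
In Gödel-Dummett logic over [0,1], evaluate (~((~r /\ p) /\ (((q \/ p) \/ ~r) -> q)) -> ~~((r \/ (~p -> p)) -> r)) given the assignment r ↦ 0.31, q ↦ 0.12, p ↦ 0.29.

~r: Gödel ¬ of 0.31 = 0 (operand ≠ 0)
(~r /\ p) = min(0, 0.29) = 0
(q \/ p) = max(0.12, 0.29) = 0.29
~r: Gödel ¬ of 0.31 = 0 (operand ≠ 0)
((q \/ p) \/ ~r) = max(0.29, 0) = 0.29
(((q \/ p) \/ ~r) -> q): 0.29 > 0.12, so result = 0.12
((~r /\ p) /\ (((q \/ p) \/ ~r) -> q)) = min(0, 0.12) = 0
~((~r /\ p) /\ (((q \/ p) \/ ~r) -> q)): Gödel ¬ of 0 = 1 (operand is 0)
~p: Gödel ¬ of 0.29 = 0 (operand ≠ 0)
(~p -> p): 0 ≤ 0.29, so result = 1
(r \/ (~p -> p)) = max(0.31, 1) = 1
((r \/ (~p -> p)) -> r): 1 > 0.31, so result = 0.31
~((r \/ (~p -> p)) -> r): Gödel ¬ of 0.31 = 0 (operand ≠ 0)
~~((r \/ (~p -> p)) -> r): Gödel ¬ of 0 = 1 (operand is 0)
(~((~r /\ p) /\ (((q \/ p) \/ ~r) -> q)) -> ~~((r \/ (~p -> p)) -> r)): 1 ≤ 1, so result = 1

1.00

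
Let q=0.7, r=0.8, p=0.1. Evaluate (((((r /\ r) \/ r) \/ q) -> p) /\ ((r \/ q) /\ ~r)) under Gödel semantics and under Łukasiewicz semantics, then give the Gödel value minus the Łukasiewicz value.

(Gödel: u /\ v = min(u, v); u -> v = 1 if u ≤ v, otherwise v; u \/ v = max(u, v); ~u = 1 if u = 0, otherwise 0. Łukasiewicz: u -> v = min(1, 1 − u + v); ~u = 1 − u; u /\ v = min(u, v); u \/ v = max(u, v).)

-0.20

Gödel evaluation:
  (r /\ r) = min(0.8, 0.8) = 0.8
  ((r /\ r) \/ r) = max(0.8, 0.8) = 0.8
  (((r /\ r) \/ r) \/ q) = max(0.8, 0.7) = 0.8
  ((((r /\ r) \/ r) \/ q) -> p): 0.8 > 0.1, so result = 0.1
  (r \/ q) = max(0.8, 0.7) = 0.8
  ~r: Gödel ¬ of 0.8 = 0 (operand ≠ 0)
  ((r \/ q) /\ ~r) = min(0.8, 0) = 0
  (((((r /\ r) \/ r) \/ q) -> p) /\ ((r \/ q) /\ ~r)) = min(0.1, 0) = 0
  Gödel value = 0
Łukasiewicz evaluation:
  (r /\ r) = min(0.8, 0.8) = 0.8
  ((r /\ r) \/ r) = max(0.8, 0.8) = 0.8
  (((r /\ r) \/ r) \/ q) = max(0.8, 0.7) = 0.8
  ((((r /\ r) \/ r) \/ q) -> p): min(1, 1 − 0.8 + 0.1) = 0.3
  (r \/ q) = max(0.8, 0.7) = 0.8
  ~r: Łukasiewicz ¬ gives 1 − 0.8 = 0.2
  ((r \/ q) /\ ~r) = min(0.8, 0.2) = 0.2
  (((((r /\ r) \/ r) \/ q) -> p) /\ ((r \/ q) /\ ~r)) = min(0.3, 0.2) = 0.2
  Łukasiewicz value = 0.2
Difference: 0 − 0.2 = -0.20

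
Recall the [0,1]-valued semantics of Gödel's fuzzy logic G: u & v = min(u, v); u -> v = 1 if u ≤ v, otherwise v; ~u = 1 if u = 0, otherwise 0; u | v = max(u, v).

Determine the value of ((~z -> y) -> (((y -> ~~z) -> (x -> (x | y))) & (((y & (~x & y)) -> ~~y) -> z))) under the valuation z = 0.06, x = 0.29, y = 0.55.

0.06

~z: Gödel ¬ of 0.06 = 0 (operand ≠ 0)
(~z -> y): 0 ≤ 0.55, so result = 1
~z: Gödel ¬ of 0.06 = 0 (operand ≠ 0)
~~z: Gödel ¬ of 0 = 1 (operand is 0)
(y -> ~~z): 0.55 ≤ 1, so result = 1
(x | y) = max(0.29, 0.55) = 0.55
(x -> (x | y)): 0.29 ≤ 0.55, so result = 1
((y -> ~~z) -> (x -> (x | y))): 1 ≤ 1, so result = 1
~x: Gödel ¬ of 0.29 = 0 (operand ≠ 0)
(~x & y) = min(0, 0.55) = 0
(y & (~x & y)) = min(0.55, 0) = 0
~y: Gödel ¬ of 0.55 = 0 (operand ≠ 0)
~~y: Gödel ¬ of 0 = 1 (operand is 0)
((y & (~x & y)) -> ~~y): 0 ≤ 1, so result = 1
(((y & (~x & y)) -> ~~y) -> z): 1 > 0.06, so result = 0.06
(((y -> ~~z) -> (x -> (x | y))) & (((y & (~x & y)) -> ~~y) -> z)) = min(1, 0.06) = 0.06
((~z -> y) -> (((y -> ~~z) -> (x -> (x | y))) & (((y & (~x & y)) -> ~~y) -> z))): 1 > 0.06, so result = 0.06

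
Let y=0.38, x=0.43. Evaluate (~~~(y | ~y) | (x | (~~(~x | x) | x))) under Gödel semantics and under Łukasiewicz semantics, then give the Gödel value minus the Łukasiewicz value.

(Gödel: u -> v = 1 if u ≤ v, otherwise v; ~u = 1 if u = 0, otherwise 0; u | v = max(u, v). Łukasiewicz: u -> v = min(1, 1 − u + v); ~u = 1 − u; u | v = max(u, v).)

Gödel evaluation:
  ~y: Gödel ¬ of 0.38 = 0 (operand ≠ 0)
  (y | ~y) = max(0.38, 0) = 0.38
  ~(y | ~y): Gödel ¬ of 0.38 = 0 (operand ≠ 0)
  ~~(y | ~y): Gödel ¬ of 0 = 1 (operand is 0)
  ~~~(y | ~y): Gödel ¬ of 1 = 0 (operand ≠ 0)
  ~x: Gödel ¬ of 0.43 = 0 (operand ≠ 0)
  (~x | x) = max(0, 0.43) = 0.43
  ~(~x | x): Gödel ¬ of 0.43 = 0 (operand ≠ 0)
  ~~(~x | x): Gödel ¬ of 0 = 1 (operand is 0)
  (~~(~x | x) | x) = max(1, 0.43) = 1
  (x | (~~(~x | x) | x)) = max(0.43, 1) = 1
  (~~~(y | ~y) | (x | (~~(~x | x) | x))) = max(0, 1) = 1
  Gödel value = 1
Łukasiewicz evaluation:
  ~y: Łukasiewicz ¬ gives 1 − 0.38 = 0.62
  (y | ~y) = max(0.38, 0.62) = 0.62
  ~(y | ~y): Łukasiewicz ¬ gives 1 − 0.62 = 0.38
  ~~(y | ~y): Łukasiewicz ¬ gives 1 − 0.38 = 0.62
  ~~~(y | ~y): Łukasiewicz ¬ gives 1 − 0.62 = 0.38
  ~x: Łukasiewicz ¬ gives 1 − 0.43 = 0.57
  (~x | x) = max(0.57, 0.43) = 0.57
  ~(~x | x): Łukasiewicz ¬ gives 1 − 0.57 = 0.43
  ~~(~x | x): Łukasiewicz ¬ gives 1 − 0.43 = 0.57
  (~~(~x | x) | x) = max(0.57, 0.43) = 0.57
  (x | (~~(~x | x) | x)) = max(0.43, 0.57) = 0.57
  (~~~(y | ~y) | (x | (~~(~x | x) | x))) = max(0.38, 0.57) = 0.57
  Łukasiewicz value = 0.57
Difference: 1 − 0.57 = 0.43

0.43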